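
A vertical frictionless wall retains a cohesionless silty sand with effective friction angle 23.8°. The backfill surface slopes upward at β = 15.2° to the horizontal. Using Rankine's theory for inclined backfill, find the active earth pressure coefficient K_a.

K_a = cos β · (cos β − √(cos²β − cos²φ)) / (cos β + √(cos²β − cos²φ)).
cos β = 0.9650, cos φ = 0.9150, √(cos²β − cos²φ) = 0.3068.
K_a = 0.9650 × (0.9650 − 0.3068)/(0.9650 + 0.3068) = 0.4995.

0.499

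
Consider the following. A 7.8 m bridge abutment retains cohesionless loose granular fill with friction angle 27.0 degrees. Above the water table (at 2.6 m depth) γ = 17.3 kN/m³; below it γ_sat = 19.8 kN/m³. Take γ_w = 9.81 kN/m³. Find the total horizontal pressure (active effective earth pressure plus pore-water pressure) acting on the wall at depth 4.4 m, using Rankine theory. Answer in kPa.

41.3 kPa

K_a = (1 − sin φ)/(1 + sin φ) = 0.3755.
γ' = 19.8 − 9.81 = 9.990 kN/m³.
Effective vertical stress at 4.4 m: σ'_v = 17.3×2.6 + 9.990×1.80 = 62.96 kPa.
σ'_h = K_a σ'_v = 0.3755 × 62.96 = 23.64 kPa; u = γ_w × 1.80 = 17.66 kPa.
Total σ_h = 23.64 + 17.66 = 41.30 kPa.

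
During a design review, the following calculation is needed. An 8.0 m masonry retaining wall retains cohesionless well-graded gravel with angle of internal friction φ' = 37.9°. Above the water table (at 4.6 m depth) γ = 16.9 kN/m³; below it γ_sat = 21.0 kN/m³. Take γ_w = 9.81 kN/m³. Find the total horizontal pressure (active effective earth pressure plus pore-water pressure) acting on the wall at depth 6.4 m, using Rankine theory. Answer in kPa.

K_a = (1 − sin φ)/(1 + sin φ) = 0.2389.
γ' = 21.0 − 9.81 = 11.19 kN/m³.
Effective vertical stress at 6.4 m: σ'_v = 16.9×4.6 + 11.19×1.80 = 97.88 kPa.
σ'_h = K_a σ'_v = 0.2389 × 97.88 = 23.39 kPa; u = γ_w × 1.80 = 17.66 kPa.
Total σ_h = 23.39 + 17.66 = 41.05 kPa.

41.0 kPa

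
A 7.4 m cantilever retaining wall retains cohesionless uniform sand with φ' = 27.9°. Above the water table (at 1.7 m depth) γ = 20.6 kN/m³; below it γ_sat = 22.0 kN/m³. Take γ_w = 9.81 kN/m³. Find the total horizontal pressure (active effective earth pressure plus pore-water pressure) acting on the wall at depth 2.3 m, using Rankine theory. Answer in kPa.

K_a = (1 − sin φ)/(1 + sin φ) = 0.3625.
γ' = 22.0 − 9.81 = 12.19 kN/m³.
Effective vertical stress at 2.3 m: σ'_v = 20.6×1.7 + 12.19×0.600 = 42.33 kPa.
σ'_h = K_a σ'_v = 0.3625 × 42.33 = 15.34 kPa; u = γ_w × 0.600 = 5.886 kPa.
Total σ_h = 15.34 + 5.886 = 21.23 kPa.

21.2 kPa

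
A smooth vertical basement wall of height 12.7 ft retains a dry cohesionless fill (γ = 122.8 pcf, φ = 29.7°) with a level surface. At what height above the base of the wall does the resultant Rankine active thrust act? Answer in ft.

4.23 ft

K_a = 0.3374.
The pressure distribution is triangular, so the resultant acts at H/3 above the base = 12.7/3 = 4.233 ft.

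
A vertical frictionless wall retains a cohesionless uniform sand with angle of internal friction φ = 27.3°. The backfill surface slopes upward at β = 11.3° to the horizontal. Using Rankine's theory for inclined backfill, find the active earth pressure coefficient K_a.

0.398

K_a = cos β · (cos β − √(cos²β − cos²φ)) / (cos β + √(cos²β − cos²φ)).
cos β = 0.9806, cos φ = 0.8886, √(cos²β − cos²φ) = 0.4147.
K_a = 0.9806 × (0.9806 − 0.4147)/(0.9806 + 0.4147) = 0.3977.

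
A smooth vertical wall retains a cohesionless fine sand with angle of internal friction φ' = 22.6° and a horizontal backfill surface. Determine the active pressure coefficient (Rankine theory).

0.445

K_a = tan²(45° − φ/2) = tan²(33.70°) = 0.4448.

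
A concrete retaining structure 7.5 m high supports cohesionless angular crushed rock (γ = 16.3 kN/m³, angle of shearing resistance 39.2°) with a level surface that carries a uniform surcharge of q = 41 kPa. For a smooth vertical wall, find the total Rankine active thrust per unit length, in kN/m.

173 kN/m

K_a = tan²(45° − φ/2) = 0.2255.
Soil triangle: ½ K_a γ H² = 0.5×0.2255×16.3×7.5² = 103.4 kN/m.
Surcharge rectangle: K_a q H = 0.2255×41×7.5 = 69.33 kN/m.
Total = 103.4 + 69.33 = 172.7 kN/m.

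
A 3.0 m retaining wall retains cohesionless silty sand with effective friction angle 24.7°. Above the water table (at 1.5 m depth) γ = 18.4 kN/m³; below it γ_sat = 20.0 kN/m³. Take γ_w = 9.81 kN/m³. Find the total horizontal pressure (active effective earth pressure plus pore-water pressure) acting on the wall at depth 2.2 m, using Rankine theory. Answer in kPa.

K_a = (1 − sin φ)/(1 + sin φ) = 0.4106.
γ' = 20.0 − 9.81 = 10.19 kN/m³.
Effective vertical stress at 2.2 m: σ'_v = 18.4×1.5 + 10.19×0.700 = 34.73 kPa.
σ'_h = K_a σ'_v = 0.4106 × 34.73 = 14.26 kPa; u = γ_w × 0.700 = 6.867 kPa.
Total σ_h = 14.26 + 6.867 = 21.13 kPa.

21.1 kPa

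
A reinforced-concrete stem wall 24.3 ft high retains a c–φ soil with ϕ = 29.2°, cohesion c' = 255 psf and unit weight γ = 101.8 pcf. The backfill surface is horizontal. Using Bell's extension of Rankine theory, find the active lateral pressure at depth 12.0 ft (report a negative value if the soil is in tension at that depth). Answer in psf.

K_a = (1 − sin φ)/(1 + sin φ) = 0.3442.
σ_a = K_a γ z − 2c√K_a = 0.3442×101.8×12.0 − 2×255×0.5867 = 121.3 psf.

121 psf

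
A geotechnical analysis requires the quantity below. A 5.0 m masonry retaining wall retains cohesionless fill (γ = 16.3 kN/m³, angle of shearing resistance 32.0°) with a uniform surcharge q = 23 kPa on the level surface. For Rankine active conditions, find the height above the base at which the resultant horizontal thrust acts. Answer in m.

K_a = 0.3073.
Triangular part P₁ = ½K_aγH² = 62.60 at H/3 = 1.667 m; rectangular part P₂ = K_a q H = 35.33 at H/2 = 2.500 m.
ȳ = (P₁·1.667 + P₂·2.500)/(P₁+P₂) = 1.967 m.

1.97 m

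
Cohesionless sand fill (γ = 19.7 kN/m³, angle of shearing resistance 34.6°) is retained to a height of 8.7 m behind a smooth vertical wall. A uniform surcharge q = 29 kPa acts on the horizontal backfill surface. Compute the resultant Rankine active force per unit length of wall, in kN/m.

275 kN/m

K_a = tan²(45° − φ/2) = 0.2756.
Soil triangle: ½ K_a γ H² = 0.5×0.2756×19.7×8.7² = 205.5 kN/m.
Surcharge rectangle: K_a q H = 0.2756×29×8.7 = 69.54 kN/m.
Total = 205.5 + 69.54 = 275.0 kN/m.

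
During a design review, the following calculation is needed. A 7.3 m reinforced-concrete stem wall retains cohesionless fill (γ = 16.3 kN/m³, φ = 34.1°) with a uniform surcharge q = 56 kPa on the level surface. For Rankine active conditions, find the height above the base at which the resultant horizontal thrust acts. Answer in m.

K_a = 0.2815.
Triangular part P₁ = ½K_aγH² = 122.3 at H/3 = 2.433 m; rectangular part P₂ = K_a q H = 115.1 at H/2 = 3.650 m.
ȳ = (P₁·2.433 + P₂·3.650)/(P₁+P₂) = 3.023 m.

3.02 m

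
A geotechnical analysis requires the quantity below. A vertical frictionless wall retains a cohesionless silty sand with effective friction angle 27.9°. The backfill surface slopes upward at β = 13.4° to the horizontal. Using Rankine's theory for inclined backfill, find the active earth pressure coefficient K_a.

K_a = cos β · (cos β − √(cos²β − cos²φ)) / (cos β + √(cos²β − cos²φ)).
cos β = 0.9728, cos φ = 0.8838, √(cos²β − cos²φ) = 0.4065.
K_a = 0.9728 × (0.9728 − 0.4065)/(0.9728 + 0.4065) = 0.3994.

0.399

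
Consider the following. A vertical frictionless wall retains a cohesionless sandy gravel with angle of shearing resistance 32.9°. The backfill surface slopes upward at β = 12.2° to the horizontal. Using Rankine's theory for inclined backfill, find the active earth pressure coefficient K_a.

K_a = cos β · (cos β − √(cos²β − cos²φ)) / (cos β + √(cos²β − cos²φ)).
cos β = 0.9774, cos φ = 0.8396, √(cos²β − cos²φ) = 0.5004.
K_a = 0.9774 × (0.9774 − 0.5004)/(0.9774 + 0.5004) = 0.3155.

0.316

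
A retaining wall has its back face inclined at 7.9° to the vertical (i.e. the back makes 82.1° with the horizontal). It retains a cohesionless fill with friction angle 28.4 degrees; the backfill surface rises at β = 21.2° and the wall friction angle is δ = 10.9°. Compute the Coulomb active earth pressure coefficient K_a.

K_a = sin²(α+φ) / [sin²α · sin(α−δ) · (1 + √{sin(φ+δ)sin(φ−β) / (sin(α−δ)sin(α+β))})²].
With α = 82.1°, φ = 28.4°, δ = 10.9°, β = 21.2°: K_a = 0.5646.

0.565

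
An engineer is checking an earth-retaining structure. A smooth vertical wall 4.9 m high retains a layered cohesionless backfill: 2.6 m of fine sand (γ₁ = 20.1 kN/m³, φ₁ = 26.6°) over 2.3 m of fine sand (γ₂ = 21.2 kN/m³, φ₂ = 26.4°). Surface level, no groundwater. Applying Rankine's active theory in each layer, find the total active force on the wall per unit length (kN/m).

93.7 kN/m

K_a1 = tan²(45°−26.6°/2) = 0.3814; K_a2 = tan²(45°−26.4°/2) = 0.3844.
Layer 1: σ at base = K_a1 γ₁ h₁ = 19.93 kPa; P₁ = ½×19.93×2.6 = 25.91.
Layer 2: σ_v at top = γ₁h₁ = 52.26; σ_h top = K_a2×52.26 = 20.09; σ_h base = K_a2×(52.26+21.2×2.3) = 38.84.
P₂ = ½(20.09+38.84)×2.3 = 67.76. Total P_a = 25.91+67.76 = 93.68 kN/m.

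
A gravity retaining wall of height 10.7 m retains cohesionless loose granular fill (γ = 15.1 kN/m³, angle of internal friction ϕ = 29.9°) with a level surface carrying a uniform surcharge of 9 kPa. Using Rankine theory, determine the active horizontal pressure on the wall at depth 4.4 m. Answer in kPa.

K_a = (1 − sin φ)/(1 + sin φ) = 0.3347.
σ_v = γz + q = 15.1 × 4.4 + 9 = 75.44 kPa.
σ_h = K_a σ_v = 0.3347 × 75.44 = 25.25 kPa.

25.2 kPa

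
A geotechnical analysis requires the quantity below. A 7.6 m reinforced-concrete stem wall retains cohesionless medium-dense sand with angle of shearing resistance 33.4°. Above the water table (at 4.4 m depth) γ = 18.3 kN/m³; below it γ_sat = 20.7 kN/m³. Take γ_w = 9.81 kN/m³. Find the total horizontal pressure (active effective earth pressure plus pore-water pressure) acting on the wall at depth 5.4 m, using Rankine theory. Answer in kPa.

36.3 kPa

K_a = (1 − sin φ)/(1 + sin φ) = 0.2899.
γ' = 20.7 − 9.81 = 10.89 kN/m³.
Effective vertical stress at 5.4 m: σ'_v = 18.3×4.4 + 10.89×1.00 = 91.41 kPa.
σ'_h = K_a σ'_v = 0.2899 × 91.41 = 26.50 kPa; u = γ_w × 1.00 = 9.810 kPa.
Total σ_h = 26.50 + 9.810 = 36.31 kPa.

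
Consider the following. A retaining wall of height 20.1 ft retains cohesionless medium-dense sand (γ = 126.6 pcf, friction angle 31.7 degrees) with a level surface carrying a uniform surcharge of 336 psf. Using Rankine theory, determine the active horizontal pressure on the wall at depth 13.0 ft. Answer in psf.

K_a = (1 − sin φ)/(1 + sin φ) = 0.3111.
σ_v = γz + q = 126.6 × 13.0 + 336 = 1982 psf.
σ_h = K_a σ_v = 0.3111 × 1982 = 616.5 psf.

616 psf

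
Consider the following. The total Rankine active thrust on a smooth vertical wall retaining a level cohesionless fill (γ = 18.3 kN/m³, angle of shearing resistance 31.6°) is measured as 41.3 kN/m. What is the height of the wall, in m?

3.80 m

K_a = 0.3123. P_a = ½ K_a γ H² ⇒ H = √(2P_a/(K_a γ)).
H = √(2×41.3/(0.3123×18.3)) = 3.801 m.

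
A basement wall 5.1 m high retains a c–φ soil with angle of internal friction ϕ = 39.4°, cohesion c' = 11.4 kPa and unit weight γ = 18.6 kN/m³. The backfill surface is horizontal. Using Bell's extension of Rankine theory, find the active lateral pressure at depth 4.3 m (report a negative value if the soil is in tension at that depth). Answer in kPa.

7.09 kPa

K_a = (1 − sin φ)/(1 + sin φ) = 0.2234.
σ_a = K_a γ z − 2c√K_a = 0.2234×18.6×4.3 − 2×11.4×0.4727 = 7.093 kPa.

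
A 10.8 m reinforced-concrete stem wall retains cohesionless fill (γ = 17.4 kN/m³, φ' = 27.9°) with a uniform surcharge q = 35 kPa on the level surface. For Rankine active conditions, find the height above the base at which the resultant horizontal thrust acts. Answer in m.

4.09 m

K_a = 0.3625.
Triangular part P₁ = ½K_aγH² = 367.8 at H/3 = 3.600 m; rectangular part P₂ = K_a q H = 137.0 at H/2 = 5.400 m.
ȳ = (P₁·3.600 + P₂·5.400)/(P₁+P₂) = 4.089 m.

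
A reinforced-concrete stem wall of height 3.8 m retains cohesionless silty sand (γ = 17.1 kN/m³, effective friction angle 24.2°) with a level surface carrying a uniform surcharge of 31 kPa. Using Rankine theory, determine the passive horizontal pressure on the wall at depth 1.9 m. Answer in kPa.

152 kPa

K_p = (1 + sin φ)/(1 − sin φ) = 2.389.
σ_v = γz + q = 17.1 × 1.9 + 31 = 63.49 kPa.
σ_h = K_p σ_v = 2.389 × 63.49 = 151.7 kPa.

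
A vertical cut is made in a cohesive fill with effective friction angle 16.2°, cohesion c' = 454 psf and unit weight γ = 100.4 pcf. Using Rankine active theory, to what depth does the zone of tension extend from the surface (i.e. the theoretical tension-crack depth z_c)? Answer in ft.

K_a = tan²(45° − 16.2°/2) = 0.5637; √K_a = 0.7508.
The active pressure is zero where K_a γ z = 2c√K_a, so z_c = 2c/(γ√K_a) = 2×454/(100.4×0.7508) = 12.05 ft.

12.0 ft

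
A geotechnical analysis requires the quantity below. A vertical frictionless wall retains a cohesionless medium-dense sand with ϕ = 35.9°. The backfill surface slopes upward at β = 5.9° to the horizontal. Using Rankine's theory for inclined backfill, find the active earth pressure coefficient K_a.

K_a = cos β · (cos β − √(cos²β − cos²φ)) / (cos β + √(cos²β − cos²φ)).
cos β = 0.9947, cos φ = 0.8100, √(cos²β − cos²φ) = 0.5773.
K_a = 0.9947 × (0.9947 − 0.5773)/(0.9947 + 0.5773) = 0.2641.

0.264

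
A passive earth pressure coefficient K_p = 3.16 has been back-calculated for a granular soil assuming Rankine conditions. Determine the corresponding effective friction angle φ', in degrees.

31.3°

K_p = (1+sin φ)/(1−sin φ) ⇒ sin φ = (K_p − 1)/(K_p + 1) = 0.5192.
φ = arcsin(0.5192) = 31.28°.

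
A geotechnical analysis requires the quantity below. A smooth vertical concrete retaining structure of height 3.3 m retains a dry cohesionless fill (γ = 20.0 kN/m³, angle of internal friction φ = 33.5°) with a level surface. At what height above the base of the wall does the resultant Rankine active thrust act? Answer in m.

K_a = 0.2887.
The pressure distribution is triangular, so the resultant acts at H/3 above the base = 3.3/3 = 1.100 m.

1.10 m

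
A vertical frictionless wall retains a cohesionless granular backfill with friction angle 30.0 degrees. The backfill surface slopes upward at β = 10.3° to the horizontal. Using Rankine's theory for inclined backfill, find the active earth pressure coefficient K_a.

K_a = cos β · (cos β − √(cos²β − cos²φ)) / (cos β + √(cos²β − cos²φ)).
cos β = 0.9839, cos φ = 0.8660, √(cos²β − cos²φ) = 0.4669.
K_a = 0.9839 × (0.9839 − 0.4669)/(0.9839 + 0.4669) = 0.3506.

0.351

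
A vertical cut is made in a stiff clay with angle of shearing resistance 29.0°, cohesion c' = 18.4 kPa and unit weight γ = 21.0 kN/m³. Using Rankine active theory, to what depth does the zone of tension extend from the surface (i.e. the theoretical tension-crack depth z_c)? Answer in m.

2.97 m

K_a = tan²(45° − 29.0°/2) = 0.3470; √K_a = 0.5890.
The active pressure is zero where K_a γ z = 2c√K_a, so z_c = 2c/(γ√K_a) = 2×18.4/(21.0×0.5890) = 2.975 m.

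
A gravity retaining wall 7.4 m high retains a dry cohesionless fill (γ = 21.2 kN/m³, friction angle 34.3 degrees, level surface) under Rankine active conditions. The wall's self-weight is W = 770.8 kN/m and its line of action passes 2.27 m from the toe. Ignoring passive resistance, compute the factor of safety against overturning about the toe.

K_a = tan²(45° − 34.3°/2) = 0.2792.
P_a = ½K_aγH² = 0.5×0.2792×21.2×7.4² = 162.0 kN/m, acting at H/3 = 2.467 m above the base.
Overturning moment M_o = P_a × H/3 = 162.0 × 2.467 = 399.7.
Resisting moment M_r = W × 2.27 = 770.8 × 2.27 = 1750.
FS_overturning = M_r/M_o = 1750/399.7 = 4.378.

4.38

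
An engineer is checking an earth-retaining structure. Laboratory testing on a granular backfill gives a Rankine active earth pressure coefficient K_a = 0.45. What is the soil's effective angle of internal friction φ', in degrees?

K_a = tan²(45° − φ/2) ⇒ 45° − φ/2 = arctan(√0.45) = 33.85°.
φ = 2(45° − 33.85°) = 22.29°.

22.3°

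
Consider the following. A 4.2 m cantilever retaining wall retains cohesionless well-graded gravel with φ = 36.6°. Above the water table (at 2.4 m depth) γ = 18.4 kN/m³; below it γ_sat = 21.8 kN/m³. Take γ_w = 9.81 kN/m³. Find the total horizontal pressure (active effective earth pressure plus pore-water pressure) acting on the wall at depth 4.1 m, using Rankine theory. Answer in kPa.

33.0 kPa

K_a = (1 − sin φ)/(1 + sin φ) = 0.2530.
γ' = 21.8 − 9.81 = 11.99 kN/m³.
Effective vertical stress at 4.1 m: σ'_v = 18.4×2.4 + 11.99×1.70 = 64.54 kPa.
σ'_h = K_a σ'_v = 0.2530 × 64.54 = 16.33 kPa; u = γ_w × 1.70 = 16.68 kPa.
Total σ_h = 16.33 + 16.68 = 33.00 kPa.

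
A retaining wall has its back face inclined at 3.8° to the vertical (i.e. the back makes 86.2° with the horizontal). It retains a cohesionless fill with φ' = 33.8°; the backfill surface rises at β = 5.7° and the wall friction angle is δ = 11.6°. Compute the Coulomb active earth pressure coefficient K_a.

K_a = sin²(α+φ) / [sin²α · sin(α−δ) · (1 + √{sin(φ+δ)sin(φ−β) / (sin(α−δ)sin(α+β))})²].
With α = 86.2°, φ = 33.8°, δ = 11.6°, β = 5.7°: K_a = 0.3091.

0.309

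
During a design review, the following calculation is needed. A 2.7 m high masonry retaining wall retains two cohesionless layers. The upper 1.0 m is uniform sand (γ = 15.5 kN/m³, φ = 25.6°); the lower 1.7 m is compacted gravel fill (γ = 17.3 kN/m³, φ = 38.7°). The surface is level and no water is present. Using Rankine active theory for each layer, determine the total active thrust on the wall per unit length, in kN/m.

K_a1 = tan²(45°−25.6°/2) = 0.3966; K_a2 = tan²(45°−38.7°/2) = 0.2306.
Layer 1: σ at base = K_a1 γ₁ h₁ = 6.147 kPa; P₁ = ½×6.147×1.0 = 3.073.
Layer 2: σ_v at top = γ₁h₁ = 15.50; σ_h top = K_a2×15.50 = 3.574; σ_h base = K_a2×(15.50+17.3×1.7) = 10.36.
P₂ = ½(3.574+10.36)×1.7 = 11.84. Total P_a = 3.073+11.84 = 14.91 kN/m.

14.9 kN/m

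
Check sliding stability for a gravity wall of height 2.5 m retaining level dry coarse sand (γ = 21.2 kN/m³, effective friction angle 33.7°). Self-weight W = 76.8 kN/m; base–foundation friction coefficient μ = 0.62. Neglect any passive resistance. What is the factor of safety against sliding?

2.51

K_a = tan²(45° − 33.7°/2) = 0.2863.
P_a = ½K_aγH² = 0.5×0.2863×21.2×2.5² = 18.97 kN/m, acting at H/3 = 0.8333 m above the base.
FS_sliding = μW / P_a = 0.62×76.8 / 18.97 = 2.510.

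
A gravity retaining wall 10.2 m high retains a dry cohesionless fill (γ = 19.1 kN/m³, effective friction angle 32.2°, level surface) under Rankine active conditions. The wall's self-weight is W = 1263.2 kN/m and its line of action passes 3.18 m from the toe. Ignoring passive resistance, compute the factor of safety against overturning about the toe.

3.90

K_a = tan²(45° − 32.2°/2) = 0.3047.
P_a = ½K_aγH² = 0.5×0.3047×19.1×10.2² = 302.8 kN/m, acting at H/3 = 3.400 m above the base.
Overturning moment M_o = P_a × H/3 = 302.8 × 3.400 = 1029.
Resisting moment M_r = W × 3.18 = 1263.2 × 3.18 = 4017.
FS_overturning = M_r/M_o = 4017/1029 = 3.902.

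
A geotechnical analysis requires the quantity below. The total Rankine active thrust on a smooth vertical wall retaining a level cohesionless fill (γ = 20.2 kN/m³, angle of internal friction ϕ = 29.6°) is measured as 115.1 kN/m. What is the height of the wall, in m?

5.80 m

K_a = 0.3387. P_a = ½ K_a γ H² ⇒ H = √(2P_a/(K_a γ)).
H = √(2×115.1/(0.3387×20.2)) = 5.800 m.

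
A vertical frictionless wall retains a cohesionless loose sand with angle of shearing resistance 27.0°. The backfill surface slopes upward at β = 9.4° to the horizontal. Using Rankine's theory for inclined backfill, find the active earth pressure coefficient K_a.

0.394

K_a = cos β · (cos β − √(cos²β − cos²φ)) / (cos β + √(cos²β − cos²φ)).
cos β = 0.9866, cos φ = 0.8910, √(cos²β − cos²φ) = 0.4236.
K_a = 0.9866 × (0.9866 − 0.4236)/(0.9866 + 0.4236) = 0.3939.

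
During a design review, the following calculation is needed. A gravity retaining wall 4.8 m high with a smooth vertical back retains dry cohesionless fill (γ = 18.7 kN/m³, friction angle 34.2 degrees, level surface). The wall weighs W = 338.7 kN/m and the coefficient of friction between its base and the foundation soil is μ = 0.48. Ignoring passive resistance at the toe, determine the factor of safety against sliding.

K_a = tan²(45° − 34.2°/2) = 0.2803.
P_a = ½K_aγH² = 0.5×0.2803×18.7×4.8² = 60.39 kN/m, acting at H/3 = 1.600 m above the base.
FS_sliding = μW / P_a = 0.48×338.7 / 60.39 = 2.692.

2.69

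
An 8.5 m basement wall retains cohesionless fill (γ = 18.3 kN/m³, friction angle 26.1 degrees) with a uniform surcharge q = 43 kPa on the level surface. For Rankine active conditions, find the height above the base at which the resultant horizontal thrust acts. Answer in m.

K_a = 0.3889.
Triangular part P₁ = ½K_aγH² = 257.1 at H/3 = 2.833 m; rectangular part P₂ = K_a q H = 142.2 at H/2 = 4.250 m.
ȳ = (P₁·2.833 + P₂·4.250)/(P₁+P₂) = 3.338 m.

3.34 m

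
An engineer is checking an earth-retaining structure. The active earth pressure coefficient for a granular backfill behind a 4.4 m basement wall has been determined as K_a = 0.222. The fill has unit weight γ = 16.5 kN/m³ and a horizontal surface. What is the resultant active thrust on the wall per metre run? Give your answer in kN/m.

P = ½ K_a γ H² = 0.5 × 0.222 × 16.5 × 4.4² = 35.46 kN/m.

35.5 kN/m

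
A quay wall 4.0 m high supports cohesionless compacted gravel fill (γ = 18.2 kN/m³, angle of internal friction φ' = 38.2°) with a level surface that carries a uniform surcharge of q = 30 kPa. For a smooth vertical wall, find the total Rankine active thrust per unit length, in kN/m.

62.6 kN/m

K_a = tan²(45° − φ/2) = 0.2358.
Soil triangle: ½ K_a γ H² = 0.5×0.2358×18.2×4.0² = 34.33 kN/m.
Surcharge rectangle: K_a q H = 0.2358×30×4.0 = 28.29 kN/m.
Total = 34.33 + 28.29 = 62.62 kN/m.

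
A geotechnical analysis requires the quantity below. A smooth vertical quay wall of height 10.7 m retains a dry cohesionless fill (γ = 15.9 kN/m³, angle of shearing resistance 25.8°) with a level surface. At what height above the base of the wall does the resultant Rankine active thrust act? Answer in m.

3.57 m

K_a = 0.3935.
The pressure distribution is triangular, so the resultant acts at H/3 above the base = 10.7/3 = 3.567 m.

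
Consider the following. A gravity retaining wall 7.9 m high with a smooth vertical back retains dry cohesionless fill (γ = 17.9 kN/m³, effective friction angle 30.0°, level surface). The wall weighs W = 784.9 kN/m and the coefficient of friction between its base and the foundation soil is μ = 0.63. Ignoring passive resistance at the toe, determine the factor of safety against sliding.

K_a = tan²(45° − 30.0°/2) = 0.3333.
P_a = ½K_aγH² = 0.5×0.3333×17.9×7.9² = 186.2 kN/m, acting at H/3 = 2.633 m above the base.
FS_sliding = μW / P_a = 0.63×784.9 / 186.2 = 2.656.

2.66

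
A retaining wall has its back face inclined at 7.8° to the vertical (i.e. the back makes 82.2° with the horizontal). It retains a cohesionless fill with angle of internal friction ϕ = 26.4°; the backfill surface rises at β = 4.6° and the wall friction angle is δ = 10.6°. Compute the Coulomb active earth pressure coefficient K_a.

K_a = sin²(α+φ) / [sin²α · sin(α−δ) · (1 + √{sin(φ+δ)sin(φ−β) / (sin(α−δ)sin(α+β))})²].
With α = 82.2°, φ = 26.4°, δ = 10.6°, β = 4.6°: K_a = 0.4369.

0.437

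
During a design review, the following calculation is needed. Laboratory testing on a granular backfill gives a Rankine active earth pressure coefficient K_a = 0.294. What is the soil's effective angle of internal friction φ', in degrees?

K_a = tan²(45° − φ/2) ⇒ 45° − φ/2 = arctan(√0.294) = 28.47°.
φ = 2(45° − 28.47°) = 33.07°.

33.1°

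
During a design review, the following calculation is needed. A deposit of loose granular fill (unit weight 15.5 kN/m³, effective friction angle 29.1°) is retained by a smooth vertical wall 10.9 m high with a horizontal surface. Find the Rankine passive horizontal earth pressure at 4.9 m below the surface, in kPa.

K_p = (1 + sin φ)/(1 − sin φ) = 2.894.
σ_h = K_p γ z = 2.894 × 15.5 × 4.9 = 219.8 kPa.

220 kPa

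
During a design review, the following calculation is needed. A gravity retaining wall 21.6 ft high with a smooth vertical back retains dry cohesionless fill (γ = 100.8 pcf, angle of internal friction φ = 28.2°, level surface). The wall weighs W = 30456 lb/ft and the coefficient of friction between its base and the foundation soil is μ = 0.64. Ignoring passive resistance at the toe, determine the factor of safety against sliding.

K_a = tan²(45° − 28.2°/2) = 0.3582.
P_a = ½K_aγH² = 0.5×0.3582×100.8×21.6² = 8423 lb/ft, acting at H/3 = 7.200 ft above the base.
FS_sliding = μW / P_a = 0.64×30456 / 8423 = 2.314.

2.31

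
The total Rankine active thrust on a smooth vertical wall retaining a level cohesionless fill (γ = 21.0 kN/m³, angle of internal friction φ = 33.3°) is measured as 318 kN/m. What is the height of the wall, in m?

K_a = 0.2911. P_a = ½ K_a γ H² ⇒ H = √(2P_a/(K_a γ)).
H = √(2×318/(0.2911×21.0)) = 10.20 m.

10.2 m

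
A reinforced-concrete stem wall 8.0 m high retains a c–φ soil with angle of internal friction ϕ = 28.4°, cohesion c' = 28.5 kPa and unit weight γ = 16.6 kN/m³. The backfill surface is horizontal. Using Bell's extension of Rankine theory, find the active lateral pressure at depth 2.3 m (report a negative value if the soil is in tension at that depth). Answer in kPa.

-20.4 kPa

K_a = (1 − sin φ)/(1 + sin φ) = 0.3554.
σ_a = K_a γ z − 2c√K_a = 0.3554×16.6×2.3 − 2×28.5×0.5961 = -20.41 kPa.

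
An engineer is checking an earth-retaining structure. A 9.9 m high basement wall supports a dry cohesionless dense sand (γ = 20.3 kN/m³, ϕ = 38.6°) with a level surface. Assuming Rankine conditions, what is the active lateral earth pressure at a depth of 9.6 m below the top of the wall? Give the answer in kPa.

45.1 kPa

K_a = (1 − sin φ)/(1 + sin φ) = 0.2316.
σ_h = K_a γ z = 0.2316 × 20.3 × 9.6 = 45.14 kPa.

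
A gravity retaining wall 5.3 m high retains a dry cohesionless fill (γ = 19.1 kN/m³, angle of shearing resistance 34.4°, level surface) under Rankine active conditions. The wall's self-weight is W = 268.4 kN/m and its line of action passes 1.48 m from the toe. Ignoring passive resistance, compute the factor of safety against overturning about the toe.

K_a = tan²(45° − 34.4°/2) = 0.2780.
P_a = ½K_aγH² = 0.5×0.2780×19.1×5.3² = 74.57 kN/m, acting at H/3 = 1.767 m above the base.
Overturning moment M_o = P_a × H/3 = 74.57 × 1.767 = 131.7.
Resisting moment M_r = W × 1.48 = 268.4 × 1.48 = 397.2.
FS_overturning = M_r/M_o = 397.2/131.7 = 3.015.

3.02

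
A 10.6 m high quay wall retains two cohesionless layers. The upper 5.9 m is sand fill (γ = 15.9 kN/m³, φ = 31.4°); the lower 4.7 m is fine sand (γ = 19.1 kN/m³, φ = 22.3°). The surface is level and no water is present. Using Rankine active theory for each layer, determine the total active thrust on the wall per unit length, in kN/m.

K_a1 = tan²(45°−31.4°/2) = 0.3149; K_a2 = tan²(45°−22.3°/2) = 0.4498.
Layer 1: σ at base = K_a1 γ₁ h₁ = 29.54 kPa; P₁ = ½×29.54×5.9 = 87.15.
Layer 2: σ_v at top = γ₁h₁ = 93.81; σ_h top = K_a2×93.81 = 42.20; σ_h base = K_a2×(93.81+19.1×4.7) = 82.58.
P₂ = ½(42.20+82.58)×4.7 = 293.2. Total P_a = 87.15+293.2 = 380.4 kN/m.

380 kN/m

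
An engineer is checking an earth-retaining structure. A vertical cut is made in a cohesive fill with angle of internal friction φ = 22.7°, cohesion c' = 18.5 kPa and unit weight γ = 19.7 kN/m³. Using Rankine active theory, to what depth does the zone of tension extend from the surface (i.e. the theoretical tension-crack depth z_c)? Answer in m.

2.82 m

K_a = tan²(45° − 22.7°/2) = 0.4431; √K_a = 0.6657.
The active pressure is zero where K_a γ z = 2c√K_a, so z_c = 2c/(γ√K_a) = 2×18.5/(19.7×0.6657) = 2.822 m.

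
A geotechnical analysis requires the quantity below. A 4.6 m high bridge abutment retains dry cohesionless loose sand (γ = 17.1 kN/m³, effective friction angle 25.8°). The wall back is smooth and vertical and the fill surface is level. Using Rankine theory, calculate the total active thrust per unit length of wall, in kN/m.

71.2 kN/m

K_a = tan²(45° − φ/2) = 0.3935.
P_a = ½ K_a γ H² = 0.5 × 0.3935 × 17.1 × 4.6² = 71.19 kN/m.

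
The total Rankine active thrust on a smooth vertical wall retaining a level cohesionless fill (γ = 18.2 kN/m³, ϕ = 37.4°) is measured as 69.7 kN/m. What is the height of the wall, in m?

5.60 m

K_a = 0.2443. P_a = ½ K_a γ H² ⇒ H = √(2P_a/(K_a γ)).
H = √(2×69.7/(0.2443×18.2)) = 5.600 m.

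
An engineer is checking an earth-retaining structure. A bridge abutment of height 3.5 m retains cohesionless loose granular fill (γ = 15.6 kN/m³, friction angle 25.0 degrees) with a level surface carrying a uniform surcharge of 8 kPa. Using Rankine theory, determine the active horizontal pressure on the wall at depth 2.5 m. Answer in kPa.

19.1 kPa

K_a = (1 − sin φ)/(1 + sin φ) = 0.4059.
σ_v = γz + q = 15.6 × 2.5 + 8 = 47.00 kPa.
σ_h = K_a σ_v = 0.4059 × 47.00 = 19.08 kPa.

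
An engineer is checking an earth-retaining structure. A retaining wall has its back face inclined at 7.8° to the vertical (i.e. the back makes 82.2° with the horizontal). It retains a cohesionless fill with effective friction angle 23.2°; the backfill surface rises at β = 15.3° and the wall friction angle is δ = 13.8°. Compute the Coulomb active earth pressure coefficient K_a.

0.603

K_a = sin²(α+φ) / [sin²α · sin(α−δ) · (1 + √{sin(φ+δ)sin(φ−β) / (sin(α−δ)sin(α+β))})²].
With α = 82.2°, φ = 23.2°, δ = 13.8°, β = 15.3°: K_a = 0.6030.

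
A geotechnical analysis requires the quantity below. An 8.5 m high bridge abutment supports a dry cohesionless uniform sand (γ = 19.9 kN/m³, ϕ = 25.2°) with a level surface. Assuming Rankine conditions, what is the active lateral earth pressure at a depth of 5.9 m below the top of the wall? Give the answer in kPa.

47.3 kPa

K_a = (1 − sin φ)/(1 + sin φ) = 0.4027.
σ_h = K_a γ z = 0.4027 × 19.9 × 5.9 = 47.29 kPa.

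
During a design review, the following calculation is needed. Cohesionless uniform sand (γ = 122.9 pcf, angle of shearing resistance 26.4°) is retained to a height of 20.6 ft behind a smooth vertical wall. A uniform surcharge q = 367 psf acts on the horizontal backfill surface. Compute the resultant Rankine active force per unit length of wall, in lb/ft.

K_a = tan²(45° − φ/2) = 0.3844.
Soil triangle: ½ K_a γ H² = 0.5×0.3844×122.9×20.6² = 10020 lb/ft.
Surcharge rectangle: K_a q H = 0.3844×367×20.6 = 2906 lb/ft.
Total = 10020 + 2906 = 12930 lb/ft.

12900 lb/ft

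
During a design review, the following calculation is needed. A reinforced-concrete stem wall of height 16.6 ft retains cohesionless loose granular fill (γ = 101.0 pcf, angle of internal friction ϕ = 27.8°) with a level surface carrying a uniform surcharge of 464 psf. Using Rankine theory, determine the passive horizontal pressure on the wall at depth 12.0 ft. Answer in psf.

K_p = (1 + sin φ)/(1 − sin φ) = 2.748.
σ_v = γz + q = 101.0 × 12.0 + 464 = 1676 psf.
σ_h = K_p σ_v = 2.748 × 1676 = 4606 psf.

4610 psf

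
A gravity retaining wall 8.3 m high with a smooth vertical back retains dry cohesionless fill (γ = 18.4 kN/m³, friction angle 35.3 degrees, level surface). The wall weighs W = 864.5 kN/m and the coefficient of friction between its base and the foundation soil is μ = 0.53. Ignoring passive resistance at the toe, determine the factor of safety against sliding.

K_a = tan²(45° − 35.3°/2) = 0.2675.
P_a = ½K_aγH² = 0.5×0.2675×18.4×8.3² = 169.6 kN/m, acting at H/3 = 2.767 m above the base.
FS_sliding = μW / P_a = 0.53×864.5 / 169.6 = 2.702.

2.70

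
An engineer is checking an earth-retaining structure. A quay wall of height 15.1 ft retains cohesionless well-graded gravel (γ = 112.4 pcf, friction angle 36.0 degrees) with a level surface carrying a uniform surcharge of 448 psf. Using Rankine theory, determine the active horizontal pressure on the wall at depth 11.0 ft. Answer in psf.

437 psf

K_a = (1 − sin φ)/(1 + sin φ) = 0.2596.
σ_v = γz + q = 112.4 × 11.0 + 448 = 1684 psf.
σ_h = K_a σ_v = 0.2596 × 1684 = 437.3 psf.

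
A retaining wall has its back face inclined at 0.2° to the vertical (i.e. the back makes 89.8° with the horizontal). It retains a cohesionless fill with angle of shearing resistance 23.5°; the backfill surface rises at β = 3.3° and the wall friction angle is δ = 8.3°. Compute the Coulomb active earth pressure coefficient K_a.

0.418

K_a = sin²(α+φ) / [sin²α · sin(α−δ) · (1 + √{sin(φ+δ)sin(φ−β) / (sin(α−δ)sin(α+β))})²].
With α = 89.8°, φ = 23.5°, δ = 8.3°, β = 3.3°: K_a = 0.4175.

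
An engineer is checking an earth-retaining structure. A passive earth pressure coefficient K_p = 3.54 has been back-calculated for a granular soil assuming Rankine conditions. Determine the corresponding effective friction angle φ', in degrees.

34.0°

K_p = (1+sin φ)/(1−sin φ) ⇒ sin φ = (K_p − 1)/(K_p + 1) = 0.5595.
φ = arcsin(0.5595) = 34.02°.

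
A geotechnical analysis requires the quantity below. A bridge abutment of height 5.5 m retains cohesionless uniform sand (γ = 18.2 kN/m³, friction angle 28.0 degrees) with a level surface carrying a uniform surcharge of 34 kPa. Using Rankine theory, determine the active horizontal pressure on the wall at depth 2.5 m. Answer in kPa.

28.7 kPa

K_a = (1 − sin φ)/(1 + sin φ) = 0.3610.
σ_v = γz + q = 18.2 × 2.5 + 34 = 79.50 kPa.
σ_h = K_a σ_v = 0.3610 × 79.50 = 28.70 kPa.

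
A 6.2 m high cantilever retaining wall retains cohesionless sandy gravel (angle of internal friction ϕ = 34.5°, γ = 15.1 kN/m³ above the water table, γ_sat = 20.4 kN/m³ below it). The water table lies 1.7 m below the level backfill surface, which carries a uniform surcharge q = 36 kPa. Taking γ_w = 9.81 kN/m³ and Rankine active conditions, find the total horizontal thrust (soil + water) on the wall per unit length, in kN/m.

K_a = tan²(45° − φ/2) = 0.2768.
γ' = 20.4 − 9.81 = 10.59 kN/m³. h₂ = H − d_w = 4.5 m.
σ'_h: at surface K_a·q = 9.965; at WT K_a(q+γd_w) = 17.07; at base K_a(q+γd_w+γ'h₂) = 30.26 kPa.
P₁ = ½(9.965+17.07)×1.7 = 22.98; P₂ = ½(17.07+30.26)×4.5 = 106.5; P_w = ½γ_w h₂² = 99.33.
Total = 22.98+106.5+99.33 = 228.8 kN/m.

229 kN/m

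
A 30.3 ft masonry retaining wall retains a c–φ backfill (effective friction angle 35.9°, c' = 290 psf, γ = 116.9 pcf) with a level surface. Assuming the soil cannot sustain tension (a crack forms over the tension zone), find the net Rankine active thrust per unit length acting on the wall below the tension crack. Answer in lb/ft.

K_a = 0.2607; √K_a = 0.5106.
Tension-crack depth z_c = 2c/(γ√K_a) = 2×290/(116.9×0.5106) = 9.717 ft.
σ_a at base = K_a γ H − 2c√K_a = 0.2607×116.9×30.3 − 2×290×0.5106 = 627.4 psf.
P_a = ½ × 627.4 × (H − z_c) = 0.5×627.4×20.58 = 6457 lb/ft.

6460 lb/ft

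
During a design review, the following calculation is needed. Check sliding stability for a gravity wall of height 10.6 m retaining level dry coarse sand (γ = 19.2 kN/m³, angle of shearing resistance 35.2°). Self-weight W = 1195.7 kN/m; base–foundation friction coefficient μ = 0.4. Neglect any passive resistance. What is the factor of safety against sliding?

1.65

K_a = tan²(45° − 35.2°/2) = 0.2687.
P_a = ½K_aγH² = 0.5×0.2687×19.2×10.6² = 289.8 kN/m, acting at H/3 = 3.533 m above the base.
FS_sliding = μW / P_a = 0.4×1195.7 / 289.8 = 1.650.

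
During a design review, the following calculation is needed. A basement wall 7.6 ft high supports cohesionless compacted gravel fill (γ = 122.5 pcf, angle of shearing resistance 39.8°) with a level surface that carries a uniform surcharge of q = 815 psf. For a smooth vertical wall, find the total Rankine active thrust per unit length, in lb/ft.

2140 lb/ft

K_a = tan²(45° − φ/2) = 0.2194.
Soil triangle: ½ K_a γ H² = 0.5×0.2194×122.5×7.6² = 776.3 lb/ft.
Surcharge rectangle: K_a q H = 0.2194×815×7.6 = 1359 lb/ft.
Total = 776.3 + 1359 = 2135 lb/ft.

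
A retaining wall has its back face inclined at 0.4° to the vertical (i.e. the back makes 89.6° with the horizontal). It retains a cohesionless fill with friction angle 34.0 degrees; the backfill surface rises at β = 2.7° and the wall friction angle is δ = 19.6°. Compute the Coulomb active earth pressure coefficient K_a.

K_a = sin²(α+φ) / [sin²α · sin(α−δ) · (1 + √{sin(φ+δ)sin(φ−β) / (sin(α−δ)sin(α+β))})²].
With α = 89.6°, φ = 34.0°, δ = 19.6°, β = 2.7°: K_a = 0.2656.

0.266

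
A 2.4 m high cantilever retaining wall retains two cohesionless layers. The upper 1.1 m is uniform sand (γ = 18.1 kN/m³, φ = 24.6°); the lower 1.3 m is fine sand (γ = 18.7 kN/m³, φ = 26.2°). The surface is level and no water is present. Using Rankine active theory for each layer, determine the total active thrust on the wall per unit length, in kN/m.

K_a1 = tan²(45°−24.6°/2) = 0.4121; K_a2 = tan²(45°−26.2°/2) = 0.3874.
Layer 1: σ at base = K_a1 γ₁ h₁ = 8.206 kPa; P₁ = ½×8.206×1.1 = 4.513.
Layer 2: σ_v at top = γ₁h₁ = 19.91; σ_h top = K_a2×19.91 = 7.714; σ_h base = K_a2×(19.91+18.7×1.3) = 17.13.
P₂ = ½(7.714+17.13)×1.3 = 16.15. Total P_a = 4.513+16.15 = 20.66 kN/m.

20.7 kN/m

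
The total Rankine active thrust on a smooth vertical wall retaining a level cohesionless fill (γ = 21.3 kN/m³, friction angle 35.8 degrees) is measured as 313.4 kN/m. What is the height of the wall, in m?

K_a = 0.2619. P_a = ½ K_a γ H² ⇒ H = √(2P_a/(K_a γ)).
H = √(2×313.4/(0.2619×21.3)) = 10.60 m.

10.6 m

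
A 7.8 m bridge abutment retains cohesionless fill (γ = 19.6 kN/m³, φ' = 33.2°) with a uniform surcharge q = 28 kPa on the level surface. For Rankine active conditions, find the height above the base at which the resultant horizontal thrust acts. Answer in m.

K_a = 0.2924.
Triangular part P₁ = ½K_aγH² = 174.3 at H/3 = 2.600 m; rectangular part P₂ = K_a q H = 63.85 at H/2 = 3.900 m.
ȳ = (P₁·2.600 + P₂·3.900)/(P₁+P₂) = 2.949 m.

2.95 m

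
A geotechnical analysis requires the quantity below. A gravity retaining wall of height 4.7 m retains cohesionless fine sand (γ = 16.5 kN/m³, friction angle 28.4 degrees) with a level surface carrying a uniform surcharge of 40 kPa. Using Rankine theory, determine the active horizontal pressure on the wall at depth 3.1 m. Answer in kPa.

K_a = (1 − sin φ)/(1 + sin φ) = 0.3554.
σ_v = γz + q = 16.5 × 3.1 + 40 = 91.15 kPa.
σ_h = K_a σ_v = 0.3554 × 91.15 = 32.39 kPa.

32.4 kPa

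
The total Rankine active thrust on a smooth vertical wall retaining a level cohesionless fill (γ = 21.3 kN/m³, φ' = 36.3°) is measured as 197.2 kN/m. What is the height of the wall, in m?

K_a = 0.2563. P_a = ½ K_a γ H² ⇒ H = √(2P_a/(K_a γ)).
H = √(2×197.2/(0.2563×21.3)) = 8.500 m.

8.50 m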